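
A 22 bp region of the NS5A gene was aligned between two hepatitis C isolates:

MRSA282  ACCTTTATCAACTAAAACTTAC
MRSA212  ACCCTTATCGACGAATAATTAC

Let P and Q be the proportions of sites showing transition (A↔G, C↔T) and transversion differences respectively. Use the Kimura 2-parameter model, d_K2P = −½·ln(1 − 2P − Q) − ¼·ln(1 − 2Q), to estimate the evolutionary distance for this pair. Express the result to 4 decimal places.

Differing sites — 4:T/C (Ti); 10:A/G (Ti); 13:T/G (Tv); 16:A/T (Tv); 18:C/A (Tv).
Of the 5 differences, 2 transitions and 3 transversions over 22 sites: P = 2/22 = 0.090909, Q = 3/22 = 0.136364.
d = −0.5·ln(0.681818) − 0.25·ln(0.727272) = −0.5·(-0.382993) − 0.25·(-0.318455) = 0.2711.

0.2711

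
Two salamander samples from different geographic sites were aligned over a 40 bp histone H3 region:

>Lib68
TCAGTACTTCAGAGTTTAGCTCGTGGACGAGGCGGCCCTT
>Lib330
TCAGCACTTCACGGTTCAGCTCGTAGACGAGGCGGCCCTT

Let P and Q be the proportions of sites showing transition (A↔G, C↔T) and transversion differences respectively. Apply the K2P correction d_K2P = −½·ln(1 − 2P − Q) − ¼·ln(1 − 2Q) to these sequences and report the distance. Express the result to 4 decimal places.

0.1403

Differing sites — 5:T/C (Ti); 12:G/C (Tv); 13:A/G (Ti); 17:T/C (Ti); 25:G/A (Ti).
Of the 5 differences, 4 transitions and 1 transversion over 40 sites: P = 4/40 = 0.100000, Q = 1/40 = 0.025000.
d = −0.5·ln(0.775000) − 0.25·ln(0.950000) = −0.5·(-0.254892) − 0.25·(-0.051293) = 0.1403.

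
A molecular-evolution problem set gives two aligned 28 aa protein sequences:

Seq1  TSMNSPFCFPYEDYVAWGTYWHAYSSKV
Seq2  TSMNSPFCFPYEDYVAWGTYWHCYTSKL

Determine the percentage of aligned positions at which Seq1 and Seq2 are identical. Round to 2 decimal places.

The sequences differ at positions 23 (A/C), 25 (S/T), 28 (V/L).
25 of the 28 sites match, so the percent identity is 25/28 × 100 = 89.29%.

89.29%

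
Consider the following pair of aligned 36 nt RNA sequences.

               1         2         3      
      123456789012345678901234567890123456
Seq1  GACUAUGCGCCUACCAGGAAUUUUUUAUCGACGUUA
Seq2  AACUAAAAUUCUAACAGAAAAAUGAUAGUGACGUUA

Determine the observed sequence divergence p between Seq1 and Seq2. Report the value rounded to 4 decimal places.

0.3889

The sequences differ at positions 1 (G/A), 6 (U/A), 7 (G/A), 8 (C/A), 9 (G/U), 10 (C/U), 14 (C/A), 18 (G/A), 21 (U/A), 22 (U/A), 24 (U/G), 25 (U/A), 28 (U/G), 29 (C/U).
There are 14 differences over 36 sites, so p = 14/36 = 0.3889.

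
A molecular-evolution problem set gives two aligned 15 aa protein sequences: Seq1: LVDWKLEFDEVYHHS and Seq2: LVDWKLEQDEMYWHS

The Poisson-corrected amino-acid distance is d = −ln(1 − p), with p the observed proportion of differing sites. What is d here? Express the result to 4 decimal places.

Mismatches occur at site 8 (F↔Q), site 11 (V↔M), site 13 (H↔W).
p = 3/15 = 0.200000.
d = −ln(1 − 0.200000) = −ln(0.800000) = 0.2231.

0.2231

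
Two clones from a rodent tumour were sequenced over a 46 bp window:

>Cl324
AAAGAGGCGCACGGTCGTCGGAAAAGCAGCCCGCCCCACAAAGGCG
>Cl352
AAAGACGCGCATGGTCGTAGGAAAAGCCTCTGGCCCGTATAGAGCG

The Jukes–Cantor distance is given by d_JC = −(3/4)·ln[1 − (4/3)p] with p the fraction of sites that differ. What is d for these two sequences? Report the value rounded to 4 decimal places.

Mismatches occur at site 6 (G↔C), site 12 (C↔T), site 19 (C↔A), site 28 (A↔C), site 29 (G↔T), site 31 (C↔T), site 32 (C↔G), site 37 (C↔G), site 38 (A↔T), site 39 (C↔A), site 40 (A↔T), site 42 (A↔G), site 43 (G↔A).
p = 13/46 = 0.282609.
d = −0.75 · ln(1 − (4/3)·0.282609) = −0.75 · ln(0.623188) = −0.75 · (-0.472907) = 0.3547.

0.3547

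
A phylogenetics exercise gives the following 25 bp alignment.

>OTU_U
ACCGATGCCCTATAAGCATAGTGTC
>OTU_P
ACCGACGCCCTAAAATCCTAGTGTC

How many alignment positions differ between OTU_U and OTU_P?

Mismatches occur at site 6 (T→C), site 13 (T→A), site 16 (G→T), site 18 (A→C).
That gives 4 mismatches out of 25 aligned sites, so the Hamming distance is 4.

4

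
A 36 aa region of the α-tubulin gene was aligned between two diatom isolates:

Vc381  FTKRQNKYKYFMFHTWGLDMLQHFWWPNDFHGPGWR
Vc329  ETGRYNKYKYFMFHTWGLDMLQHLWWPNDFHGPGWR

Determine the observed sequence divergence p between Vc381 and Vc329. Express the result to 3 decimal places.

0.111

Differing sites — 1:F/E; 3:K/G; 5:Q/Y; 24:F/L.
There are 4 differences over 36 sites, so p = 4/36 = 0.111.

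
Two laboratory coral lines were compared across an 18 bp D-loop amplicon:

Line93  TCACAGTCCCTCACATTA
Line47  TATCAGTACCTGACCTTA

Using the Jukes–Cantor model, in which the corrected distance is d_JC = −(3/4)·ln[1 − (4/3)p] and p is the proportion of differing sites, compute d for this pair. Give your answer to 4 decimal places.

0.3470

Differing sites — 2:C/A; 3:A/T; 8:C/A; 12:C/G; 15:A/C.
p = 5/18 = 0.277778.
d = −0.75 · ln(1 − (4/3)·0.277778) = −0.75 · ln(0.629629) = −0.75 · (-0.462625) = 0.3470.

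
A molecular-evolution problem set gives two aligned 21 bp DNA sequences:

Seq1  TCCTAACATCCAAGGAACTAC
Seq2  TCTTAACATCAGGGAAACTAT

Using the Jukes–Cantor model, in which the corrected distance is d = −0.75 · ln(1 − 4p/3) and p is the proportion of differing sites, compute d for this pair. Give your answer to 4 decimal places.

0.3597

The sequences differ at positions 3 (C/T), 11 (C/A), 12 (A/G), 13 (A/G), 15 (G/A), 21 (C/T).
p = 6/21 = 0.285714.
d = −0.75 · ln(1 − (4/3)·0.285714) = −0.75 · ln(0.619048) = −0.75 · (-0.479572) = 0.3597.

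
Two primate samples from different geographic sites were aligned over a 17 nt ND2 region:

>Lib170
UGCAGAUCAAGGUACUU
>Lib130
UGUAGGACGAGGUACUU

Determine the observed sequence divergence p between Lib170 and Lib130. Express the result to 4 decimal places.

0.2353

The sequences differ at positions 3 (C/U), 6 (A/G), 7 (U/A), 9 (A/G).
There are 4 differences over 17 sites, so p = 4/17 = 0.2353.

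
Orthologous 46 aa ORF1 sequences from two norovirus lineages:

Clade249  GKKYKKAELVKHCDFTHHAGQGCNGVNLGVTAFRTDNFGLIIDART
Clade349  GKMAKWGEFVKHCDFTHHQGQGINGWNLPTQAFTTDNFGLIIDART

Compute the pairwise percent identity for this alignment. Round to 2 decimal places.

73.91%

Differing sites — 3:K/M; 4:Y/A; 6:K/W; 7:A/G; 9:L/F; 19:A/Q; 23:C/I; 26:V/W; 29:G/P; 30:V/T; 31:T/Q; 34:R/T.
34 of the 46 sites match, so the percent identity is 34/46 × 100 = 73.91%.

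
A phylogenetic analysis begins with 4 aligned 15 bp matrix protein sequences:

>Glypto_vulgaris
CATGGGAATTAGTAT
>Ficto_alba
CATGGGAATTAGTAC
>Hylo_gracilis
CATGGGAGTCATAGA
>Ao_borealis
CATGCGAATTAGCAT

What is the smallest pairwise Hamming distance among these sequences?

1

Pairwise Hamming distances:
  Glypto_vulgaris vs Ficto_alba: 1
  Glypto_vulgaris vs Hylo_gracilis: 6
  Glypto_vulgaris vs Ao_borealis: 2
  Ficto_alba vs Hylo_gracilis: 6
  Ficto_alba vs Ao_borealis: 3
  Hylo_gracilis vs Ao_borealis: 7
The smallest is 1, between Glypto_vulgaris and Ficto_alba.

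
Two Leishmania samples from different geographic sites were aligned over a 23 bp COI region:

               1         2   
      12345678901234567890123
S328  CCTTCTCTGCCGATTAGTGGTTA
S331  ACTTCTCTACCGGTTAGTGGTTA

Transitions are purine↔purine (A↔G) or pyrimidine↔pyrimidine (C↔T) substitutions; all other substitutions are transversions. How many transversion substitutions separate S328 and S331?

1

The sequences differ at positions 1 (C/A, transversion), 9 (G/A, transition), 13 (A/G, transition).
Of the 3 differences, 2 transitions and 1 transversion, so the answer is 1.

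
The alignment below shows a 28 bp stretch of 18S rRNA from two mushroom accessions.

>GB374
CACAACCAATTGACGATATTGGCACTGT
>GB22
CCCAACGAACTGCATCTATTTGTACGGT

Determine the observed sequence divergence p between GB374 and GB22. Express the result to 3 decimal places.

0.357

The sequences differ at positions 2 (A/C), 7 (C/G), 10 (T/C), 13 (A/C), 14 (C/A), 15 (G/T), 16 (A/C), 21 (G/T), 23 (C/T), 26 (T/G).
There are 10 differences over 28 sites, so p = 10/28 = 0.357.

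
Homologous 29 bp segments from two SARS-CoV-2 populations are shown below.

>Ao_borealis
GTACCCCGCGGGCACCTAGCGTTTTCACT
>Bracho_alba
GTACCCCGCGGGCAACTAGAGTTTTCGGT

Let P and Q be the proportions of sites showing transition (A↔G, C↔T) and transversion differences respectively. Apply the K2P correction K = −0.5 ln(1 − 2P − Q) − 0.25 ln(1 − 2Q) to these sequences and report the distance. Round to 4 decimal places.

Differing sites — 15:C/A (Tv); 20:C/A (Tv); 27:A/G (Ti); 28:C/G (Tv).
Of the 4 differences, 1 transition and 3 transversions over 29 sites: P = 1/29 = 0.034483, Q = 3/29 = 0.103448.
d = −0.5·ln(0.827586) − 0.25·ln(0.793104) = −0.5·(-0.189242) − 0.25·(-0.231801) = 0.1526.

0.1526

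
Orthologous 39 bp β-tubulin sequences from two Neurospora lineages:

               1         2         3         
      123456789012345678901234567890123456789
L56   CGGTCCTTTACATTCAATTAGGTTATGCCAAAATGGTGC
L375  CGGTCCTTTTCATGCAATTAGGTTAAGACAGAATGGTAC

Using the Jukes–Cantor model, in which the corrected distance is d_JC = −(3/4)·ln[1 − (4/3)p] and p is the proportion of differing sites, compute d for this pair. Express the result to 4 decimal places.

0.1722

Mismatches occur at site 10 (A/T), site 14 (T/G), site 26 (T/A), site 28 (C/A), site 31 (A/G), site 38 (G/A).
p = 6/39 = 0.153846.
d = −0.75 · ln(1 − (4/3)·0.153846) = −0.75 · ln(0.794872) = −0.75 · (-0.229574) = 0.1722.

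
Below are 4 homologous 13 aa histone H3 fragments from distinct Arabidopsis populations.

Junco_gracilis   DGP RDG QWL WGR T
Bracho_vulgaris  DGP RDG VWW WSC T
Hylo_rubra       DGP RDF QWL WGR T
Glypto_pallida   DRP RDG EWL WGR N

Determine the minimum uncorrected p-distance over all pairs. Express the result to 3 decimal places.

Pairwise Hamming distances:
  Junco_gracilis vs Bracho_vulgaris: 4
  Junco_gracilis vs Hylo_rubra: 1
  Junco_gracilis vs Glypto_pallida: 3
  Bracho_vulgaris vs Hylo_rubra: 5
  Bracho_vulgaris vs Glypto_pallida: 6
  Hylo_rubra vs Glypto_pallida: 4
The smallest is 1 mismatch, between Junco_gracilis and Hylo_rubra; p = 1/13 = 0.077.

0.077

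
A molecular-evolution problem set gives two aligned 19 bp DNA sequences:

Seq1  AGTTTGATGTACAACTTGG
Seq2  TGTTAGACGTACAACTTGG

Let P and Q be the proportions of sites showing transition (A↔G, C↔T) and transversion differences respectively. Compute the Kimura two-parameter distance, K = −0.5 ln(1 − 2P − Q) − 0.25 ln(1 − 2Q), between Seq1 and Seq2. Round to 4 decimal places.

Differing sites — 1:A/T (Tv); 5:T/A (Tv); 8:T/C (Ti).
Of the 3 differences, 1 transition and 2 transversions over 19 sites: P = 1/19 = 0.052632, Q = 2/19 = 0.105263.
d = −0.5·ln(0.789473) − 0.25·ln(0.789474) = −0.5·(-0.236390) − 0.25·(-0.236388) = 0.1773.

0.1773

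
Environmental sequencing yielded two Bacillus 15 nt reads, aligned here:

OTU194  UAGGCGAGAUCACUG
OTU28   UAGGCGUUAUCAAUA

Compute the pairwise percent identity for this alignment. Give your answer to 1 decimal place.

Differing sites — 7:A/U; 8:G/U; 13:C/A; 15:G/A.
11 of the 15 sites match, so the percent identity is 11/15 × 100 = 73.3%.

73.3%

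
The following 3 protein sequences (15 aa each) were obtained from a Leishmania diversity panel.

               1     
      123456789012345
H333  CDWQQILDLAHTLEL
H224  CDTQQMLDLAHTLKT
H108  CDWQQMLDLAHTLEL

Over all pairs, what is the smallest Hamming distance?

1

Pairwise Hamming distances:
  H333 vs H224: 4
  H333 vs H108: 1
  H224 vs H108: 3
The smallest is 1, between H333 and H108.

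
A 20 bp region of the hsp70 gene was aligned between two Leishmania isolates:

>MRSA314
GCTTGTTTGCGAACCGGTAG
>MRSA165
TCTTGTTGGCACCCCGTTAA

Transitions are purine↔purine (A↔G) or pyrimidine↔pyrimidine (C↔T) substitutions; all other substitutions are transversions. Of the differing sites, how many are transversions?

5

The sequences differ at positions 1 (G/T, transversion), 8 (T/G, transversion), 11 (G/A, transition), 12 (A/C, transversion), 13 (A/C, transversion), 17 (G/T, transversion), 20 (G/A, transition).
Of the 7 differences, 2 transitions and 5 transversions, so the answer is 5.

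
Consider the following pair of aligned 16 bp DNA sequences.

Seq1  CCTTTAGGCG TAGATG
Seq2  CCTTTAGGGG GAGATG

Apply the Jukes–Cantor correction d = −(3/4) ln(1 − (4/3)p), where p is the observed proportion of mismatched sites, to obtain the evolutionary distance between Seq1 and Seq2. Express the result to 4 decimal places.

The sequences differ at positions 9 (C/G), 11 (T/G).
p = 2/16 = 0.125000.
d = −0.75 · ln(1 − (4/3)·0.125000) = −0.75 · ln(0.833333) = −0.75 · (-0.182322) = 0.1367.

0.1367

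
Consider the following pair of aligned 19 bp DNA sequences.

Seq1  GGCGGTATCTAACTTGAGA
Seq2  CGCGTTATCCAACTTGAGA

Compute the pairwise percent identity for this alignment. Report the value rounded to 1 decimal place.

Mismatches occur at site 1 (G/C), site 5 (G/T), site 10 (T/C).
16 of the 19 sites match, so the percent identity is 16/19 × 100 = 84.2%.

84.2%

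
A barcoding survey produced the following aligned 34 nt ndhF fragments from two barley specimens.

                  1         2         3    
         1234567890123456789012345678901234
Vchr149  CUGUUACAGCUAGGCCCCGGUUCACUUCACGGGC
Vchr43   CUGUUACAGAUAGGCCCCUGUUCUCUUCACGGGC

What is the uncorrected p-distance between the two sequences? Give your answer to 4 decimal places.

0.0882

Mismatches occur at site 10 (C→A), site 19 (G→U), site 24 (A→U).
There are 3 differences over 34 sites, so p = 3/34 = 0.0882.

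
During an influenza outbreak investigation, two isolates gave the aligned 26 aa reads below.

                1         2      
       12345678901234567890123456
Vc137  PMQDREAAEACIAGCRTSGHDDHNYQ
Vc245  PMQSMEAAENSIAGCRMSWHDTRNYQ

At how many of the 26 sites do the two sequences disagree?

8

Mismatches occur at site 4 (D↔S), site 5 (R↔M), site 10 (A↔N), site 11 (C↔S), site 17 (T↔M), site 19 (G↔W), site 22 (D↔T), site 23 (H↔R).
That gives 8 mismatches out of 26 aligned sites, so the Hamming distance is 8.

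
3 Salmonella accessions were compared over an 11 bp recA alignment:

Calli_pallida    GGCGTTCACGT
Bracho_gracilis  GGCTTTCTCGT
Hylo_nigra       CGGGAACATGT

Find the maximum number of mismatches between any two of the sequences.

7

Pairwise Hamming distances:
  Calli_pallida vs Bracho_gracilis: 2
  Calli_pallida vs Hylo_nigra: 5
  Bracho_gracilis vs Hylo_nigra: 7
The largest is 7, between Bracho_gracilis and Hylo_nigra.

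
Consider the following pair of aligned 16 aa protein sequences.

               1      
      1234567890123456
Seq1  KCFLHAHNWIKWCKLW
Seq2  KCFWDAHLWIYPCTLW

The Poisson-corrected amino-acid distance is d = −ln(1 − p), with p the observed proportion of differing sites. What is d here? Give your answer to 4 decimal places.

The sequences differ at positions 4 (L/W), 5 (H/D), 8 (N/L), 11 (K/Y), 12 (W/P), 14 (K/T).
p = 6/16 = 0.375000.
d = −ln(1 − 0.375000) = −ln(0.625000) = 0.4700.

0.4700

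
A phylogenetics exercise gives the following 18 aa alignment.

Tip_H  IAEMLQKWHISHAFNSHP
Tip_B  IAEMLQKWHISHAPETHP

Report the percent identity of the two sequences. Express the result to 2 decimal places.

83.33%

Differing sites — 14:F/P; 15:N/E; 16:S/T.
15 of the 18 sites match, so the percent identity is 15/18 × 100 = 83.33%.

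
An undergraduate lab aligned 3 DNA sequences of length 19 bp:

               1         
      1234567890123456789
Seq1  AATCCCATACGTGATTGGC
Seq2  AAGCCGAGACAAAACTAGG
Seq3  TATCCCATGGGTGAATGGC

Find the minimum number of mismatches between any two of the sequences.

4

Pairwise Hamming distances:
  Seq1 vs Seq2: 9
  Seq1 vs Seq3: 4
  Seq2 vs Seq3: 12
The smallest is 4, between Seq1 and Seq3.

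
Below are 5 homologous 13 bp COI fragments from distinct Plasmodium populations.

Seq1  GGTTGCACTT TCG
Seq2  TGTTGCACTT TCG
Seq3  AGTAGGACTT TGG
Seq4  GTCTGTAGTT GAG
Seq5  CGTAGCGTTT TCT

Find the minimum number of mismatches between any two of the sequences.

1

Pairwise Hamming distances:
  Seq1 vs Seq2: 1
  Seq1 vs Seq3: 4
  Seq1 vs Seq4: 6
  Seq1 vs Seq5: 5
  Seq2 vs Seq3: 4
  Seq2 vs Seq4: 7
  Seq2 vs Seq5: 5
  Seq3 vs Seq4: 8
  Seq3 vs Seq5: 6
  Seq4 vs Seq5: 10
The smallest is 1, between Seq1 and Seq2.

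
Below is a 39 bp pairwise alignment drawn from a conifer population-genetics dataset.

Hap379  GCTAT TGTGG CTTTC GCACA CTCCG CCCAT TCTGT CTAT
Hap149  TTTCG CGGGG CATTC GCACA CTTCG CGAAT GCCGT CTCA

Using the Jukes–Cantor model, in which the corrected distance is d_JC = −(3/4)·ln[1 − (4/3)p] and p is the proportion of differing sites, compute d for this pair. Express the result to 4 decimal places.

Mismatches occur at site 1 (G/T), site 2 (C/T), site 4 (A/C), site 5 (T/G), site 6 (T/C), site 8 (T/G), site 12 (T/A), site 23 (C/T), site 27 (C/G), site 28 (C/A), site 31 (T/G), site 33 (T/C), site 38 (A/C), site 39 (T/A).
p = 14/39 = 0.358974.
d = −0.75 · ln(1 − (4/3)·0.358974) = −0.75 · ln(0.521368) = −0.75 · (-0.651299) = 0.4885.

0.4885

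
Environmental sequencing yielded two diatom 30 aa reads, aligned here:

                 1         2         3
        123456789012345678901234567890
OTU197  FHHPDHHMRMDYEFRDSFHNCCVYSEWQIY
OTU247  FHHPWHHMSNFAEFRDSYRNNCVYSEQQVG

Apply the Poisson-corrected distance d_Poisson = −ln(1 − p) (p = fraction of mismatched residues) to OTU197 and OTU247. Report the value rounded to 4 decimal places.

Mismatches occur at site 5 (D/W), site 9 (R/S), site 10 (M/N), site 11 (D/F), site 12 (Y/A), site 18 (F/Y), site 19 (H/R), site 21 (C/N), site 27 (W/Q), site 29 (I/V), site 30 (Y/G).
p = 11/30 = 0.366667.
d = −ln(1 − 0.366667) = −ln(0.633333) = 0.4568.

0.4568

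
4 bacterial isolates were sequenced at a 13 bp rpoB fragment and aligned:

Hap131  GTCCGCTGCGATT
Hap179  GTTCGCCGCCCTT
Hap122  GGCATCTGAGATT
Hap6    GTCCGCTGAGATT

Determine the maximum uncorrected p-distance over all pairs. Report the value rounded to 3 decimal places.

0.615

Pairwise Hamming distances:
  Hap131 vs Hap179: 4
  Hap131 vs Hap122: 4
  Hap131 vs Hap6: 1
  Hap179 vs Hap122: 8
  Hap179 vs Hap6: 5
  Hap122 vs Hap6: 3
The largest is 8 mismatches, between Hap179 and Hap122; p = 8/13 = 0.615.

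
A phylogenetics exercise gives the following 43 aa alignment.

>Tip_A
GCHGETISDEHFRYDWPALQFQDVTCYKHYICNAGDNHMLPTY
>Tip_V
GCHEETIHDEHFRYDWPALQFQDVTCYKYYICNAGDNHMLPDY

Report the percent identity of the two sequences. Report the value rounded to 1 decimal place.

90.7%

The sequences differ at positions 4 (G/E), 8 (S/H), 29 (H/Y), 42 (T/D).
39 of the 43 sites match, so the percent identity is 39/43 × 100 = 90.7%.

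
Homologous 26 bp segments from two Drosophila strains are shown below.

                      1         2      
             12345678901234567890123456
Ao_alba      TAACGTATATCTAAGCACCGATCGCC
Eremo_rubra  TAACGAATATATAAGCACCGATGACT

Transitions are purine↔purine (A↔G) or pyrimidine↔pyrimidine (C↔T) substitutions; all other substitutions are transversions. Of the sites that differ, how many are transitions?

2

Mismatches occur at site 6 (T↔A, transversion), site 11 (C↔A, transversion), site 23 (C↔G, transversion), site 24 (G↔A, transition), site 26 (C↔T, transition).
Of the 5 differences, 2 transitions and 3 transversions, so the answer is 2.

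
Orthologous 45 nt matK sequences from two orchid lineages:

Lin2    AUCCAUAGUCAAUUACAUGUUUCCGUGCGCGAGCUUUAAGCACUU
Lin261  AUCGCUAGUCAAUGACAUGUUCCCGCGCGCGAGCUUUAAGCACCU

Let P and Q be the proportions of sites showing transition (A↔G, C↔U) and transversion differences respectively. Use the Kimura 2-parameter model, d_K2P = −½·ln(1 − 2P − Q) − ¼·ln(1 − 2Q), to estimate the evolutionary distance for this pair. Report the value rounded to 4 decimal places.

The sequences differ at positions 4 (C/G, transversion), 5 (A/C, transversion), 14 (U/G, transversion), 22 (U/C, transition), 26 (U/C, transition), 44 (U/C, transition).
Of the 6 differences, 3 transitions and 3 transversions over 45 sites: P = 3/45 = 0.066667, Q = 3/45 = 0.066667.
d = −0.5·ln(0.799999) − 0.25·ln(0.866666) = −0.5·(-0.223145) − 0.25·(-0.143102) = 0.1473.

0.1473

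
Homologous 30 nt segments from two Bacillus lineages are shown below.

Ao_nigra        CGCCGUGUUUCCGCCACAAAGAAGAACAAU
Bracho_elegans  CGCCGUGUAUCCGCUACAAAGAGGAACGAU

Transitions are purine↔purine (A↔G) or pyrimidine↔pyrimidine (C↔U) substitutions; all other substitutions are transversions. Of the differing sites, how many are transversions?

1

The sequences differ at positions 9 (U/A, transversion), 15 (C/U, transition), 23 (A/G, transition), 28 (A/G, transition).
Of the 4 differences, 3 transitions and 1 transversion, so the answer is 1.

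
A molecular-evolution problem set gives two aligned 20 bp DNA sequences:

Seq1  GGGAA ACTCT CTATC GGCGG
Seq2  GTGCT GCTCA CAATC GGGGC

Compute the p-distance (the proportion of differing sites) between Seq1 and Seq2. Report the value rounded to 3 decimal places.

Differing sites — 2:G/T; 4:A/C; 5:A/T; 6:A/G; 10:T/A; 12:T/A; 18:C/G; 20:G/C.
There are 8 differences over 20 sites, so p = 8/20 = 0.400.

0.400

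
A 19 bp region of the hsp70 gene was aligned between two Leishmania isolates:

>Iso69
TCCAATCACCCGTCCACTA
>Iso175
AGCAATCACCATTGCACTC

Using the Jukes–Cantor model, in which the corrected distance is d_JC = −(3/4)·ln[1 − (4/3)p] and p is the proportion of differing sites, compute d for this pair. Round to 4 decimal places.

Differing sites — 1:T/A; 2:C/G; 11:C/A; 12:G/T; 14:C/G; 19:A/C.
p = 6/19 = 0.315789.
d = −0.75 · ln(1 − (4/3)·0.315789) = −0.75 · ln(0.578948) = −0.75 · (-0.546543) = 0.4099.

0.4099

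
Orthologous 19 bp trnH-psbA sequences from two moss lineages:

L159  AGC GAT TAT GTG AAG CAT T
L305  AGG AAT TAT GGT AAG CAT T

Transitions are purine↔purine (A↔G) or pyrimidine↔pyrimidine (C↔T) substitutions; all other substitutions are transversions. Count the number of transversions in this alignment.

The sequences differ at positions 3 (C/G, transversion), 4 (G/A, transition), 11 (T/G, transversion), 12 (G/T, transversion).
Of the 4 differences, 1 transition and 3 transversions, so the answer is 3.

3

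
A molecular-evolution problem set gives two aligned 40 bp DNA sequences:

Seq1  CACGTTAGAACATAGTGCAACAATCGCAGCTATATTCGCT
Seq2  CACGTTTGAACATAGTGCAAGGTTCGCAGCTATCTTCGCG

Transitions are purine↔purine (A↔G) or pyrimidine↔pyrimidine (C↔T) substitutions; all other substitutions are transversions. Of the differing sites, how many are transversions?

Differing sites — 7:A/T (Tv); 21:C/G (Tv); 22:A/G (Ti); 23:A/T (Tv); 34:A/C (Tv); 40:T/G (Tv).
Of the 6 differences, 1 transition and 5 transversions, so the answer is 5.

5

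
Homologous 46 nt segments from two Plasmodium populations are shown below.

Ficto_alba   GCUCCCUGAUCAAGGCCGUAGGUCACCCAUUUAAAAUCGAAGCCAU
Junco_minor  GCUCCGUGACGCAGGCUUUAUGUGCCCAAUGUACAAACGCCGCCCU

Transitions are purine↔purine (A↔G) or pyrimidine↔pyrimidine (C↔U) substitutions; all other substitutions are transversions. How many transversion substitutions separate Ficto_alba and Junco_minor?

Differing sites — 6:C/G (Tv); 10:U/C (Ti); 11:C/G (Tv); 12:A/C (Tv); 17:C/U (Ti); 18:G/U (Tv); 21:G/U (Tv); 24:C/G (Tv); 25:A/C (Tv); 28:C/A (Tv); 31:U/G (Tv); 34:A/C (Tv); 37:U/A (Tv); 40:A/C (Tv); 41:A/C (Tv); 45:A/C (Tv).
Of the 16 differences, 2 transitions and 14 transversions, so the answer is 14.

14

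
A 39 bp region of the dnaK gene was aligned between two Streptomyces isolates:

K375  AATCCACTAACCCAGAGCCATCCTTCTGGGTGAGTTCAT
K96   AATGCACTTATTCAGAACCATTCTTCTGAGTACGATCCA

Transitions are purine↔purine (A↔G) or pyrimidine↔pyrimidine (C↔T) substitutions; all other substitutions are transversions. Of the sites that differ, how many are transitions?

Differing sites — 4:C/G (Tv); 9:A/T (Tv); 11:C/T (Ti); 12:C/T (Ti); 17:G/A (Ti); 22:C/T (Ti); 29:G/A (Ti); 32:G/A (Ti); 33:A/C (Tv); 35:T/A (Tv); 38:A/C (Tv); 39:T/A (Tv).
Of the 12 differences, 6 transitions and 6 transversions, so the answer is 6.

6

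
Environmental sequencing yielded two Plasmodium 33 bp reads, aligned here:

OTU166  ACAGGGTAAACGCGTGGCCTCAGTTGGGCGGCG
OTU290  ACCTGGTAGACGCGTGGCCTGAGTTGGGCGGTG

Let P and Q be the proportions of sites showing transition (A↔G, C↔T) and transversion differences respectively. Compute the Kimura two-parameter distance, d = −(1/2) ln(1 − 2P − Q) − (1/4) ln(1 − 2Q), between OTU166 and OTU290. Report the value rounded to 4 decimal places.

0.1694

The sequences differ at positions 3 (A/C, transversion), 4 (G/T, transversion), 9 (A/G, transition), 21 (C/G, transversion), 32 (C/T, transition).
Of the 5 differences, 2 transitions and 3 transversions over 33 sites: P = 2/33 = 0.060606, Q = 3/33 = 0.090909.
d = −0.5·ln(0.787879) − 0.25·ln(0.818182) = −0.5·(-0.238411) − 0.25·(-0.200670) = 0.1694.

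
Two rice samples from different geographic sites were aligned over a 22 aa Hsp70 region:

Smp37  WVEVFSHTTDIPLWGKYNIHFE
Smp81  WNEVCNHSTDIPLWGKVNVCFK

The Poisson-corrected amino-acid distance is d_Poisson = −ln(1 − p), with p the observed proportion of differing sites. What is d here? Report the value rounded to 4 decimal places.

0.4520

Differing sites — 2:V/N; 5:F/C; 6:S/N; 8:T/S; 17:Y/V; 19:I/V; 20:H/C; 22:E/K.
p = 8/22 = 0.363636.
d = −ln(1 − 0.363636) = −ln(0.636364) = 0.4520.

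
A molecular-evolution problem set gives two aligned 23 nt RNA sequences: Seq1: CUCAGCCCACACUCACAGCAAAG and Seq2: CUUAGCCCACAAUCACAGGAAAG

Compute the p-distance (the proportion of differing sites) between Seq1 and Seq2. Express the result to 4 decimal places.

Differing sites — 3:C/U; 12:C/A; 19:C/G.
There are 3 differences over 23 sites, so p = 3/23 = 0.1304.

0.1304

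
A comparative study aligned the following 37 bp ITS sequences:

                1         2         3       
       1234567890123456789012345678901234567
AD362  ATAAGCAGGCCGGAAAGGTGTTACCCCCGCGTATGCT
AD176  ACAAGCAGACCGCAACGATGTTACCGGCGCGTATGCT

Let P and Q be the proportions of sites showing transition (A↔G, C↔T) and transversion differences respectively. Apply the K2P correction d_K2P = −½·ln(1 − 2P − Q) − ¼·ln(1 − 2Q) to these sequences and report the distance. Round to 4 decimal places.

0.2184

The sequences differ at positions 2 (T/C, transition), 9 (G/A, transition), 13 (G/C, transversion), 16 (A/C, transversion), 18 (G/A, transition), 26 (C/G, transversion), 27 (C/G, transversion).
Of the 7 differences, 3 transitions and 4 transversions over 37 sites: P = 3/37 = 0.081081, Q = 4/37 = 0.108108.
d = −0.5·ln(0.729730) − 0.25·ln(0.783784) = −0.5·(-0.315081) − 0.25·(-0.243622) = 0.2184.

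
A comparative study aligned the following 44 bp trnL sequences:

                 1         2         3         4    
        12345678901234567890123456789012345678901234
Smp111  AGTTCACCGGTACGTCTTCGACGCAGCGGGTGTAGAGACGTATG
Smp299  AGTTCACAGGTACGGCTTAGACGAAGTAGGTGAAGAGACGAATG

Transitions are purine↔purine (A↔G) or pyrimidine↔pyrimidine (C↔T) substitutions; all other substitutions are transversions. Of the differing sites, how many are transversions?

6

Differing sites — 8:C/A (Tv); 15:T/G (Tv); 19:C/A (Tv); 24:C/A (Tv); 27:C/T (Ti); 28:G/A (Ti); 33:T/A (Tv); 41:T/A (Tv).
Of the 8 differences, 2 transitions and 6 transversions, so the answer is 6.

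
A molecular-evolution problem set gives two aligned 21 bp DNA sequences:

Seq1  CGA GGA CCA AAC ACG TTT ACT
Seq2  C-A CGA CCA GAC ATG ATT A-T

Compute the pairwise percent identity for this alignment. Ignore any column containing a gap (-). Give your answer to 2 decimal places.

Excluding the 2 gap columns leaves 19 comparable sites.
The sequences differ at positions 4 (G/C), 10 (A/G), 14 (C/T), 16 (T/A).
15 of the 19 comparable sites match, so the percent identity is 15/19 × 100 = 78.95%.

78.95%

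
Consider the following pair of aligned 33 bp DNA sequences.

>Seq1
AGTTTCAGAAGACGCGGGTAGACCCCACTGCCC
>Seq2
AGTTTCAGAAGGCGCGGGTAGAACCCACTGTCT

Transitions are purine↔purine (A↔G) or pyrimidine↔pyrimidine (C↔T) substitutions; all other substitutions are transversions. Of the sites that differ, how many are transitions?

Differing sites — 12:A/G (Ti); 23:C/A (Tv); 31:C/T (Ti); 33:C/T (Ti).
Of the 4 differences, 3 transitions and 1 transversion, so the answer is 3.

3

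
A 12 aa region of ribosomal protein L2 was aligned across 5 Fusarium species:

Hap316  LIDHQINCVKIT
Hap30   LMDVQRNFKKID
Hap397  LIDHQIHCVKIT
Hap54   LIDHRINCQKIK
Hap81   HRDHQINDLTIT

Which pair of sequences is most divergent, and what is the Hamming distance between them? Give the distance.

8

Pairwise Hamming distances:
  Hap316 vs Hap30: 6
  Hap316 vs Hap397: 1
  Hap316 vs Hap54: 3
  Hap316 vs Hap81: 5
  Hap30 vs Hap397: 7
  Hap30 vs Hap54: 7
  Hap30 vs Hap81: 8
  Hap397 vs Hap54: 4
  Hap397 vs Hap81: 6
  Hap54 vs Hap81: 7
The largest is 8, between Hap30 and Hap81.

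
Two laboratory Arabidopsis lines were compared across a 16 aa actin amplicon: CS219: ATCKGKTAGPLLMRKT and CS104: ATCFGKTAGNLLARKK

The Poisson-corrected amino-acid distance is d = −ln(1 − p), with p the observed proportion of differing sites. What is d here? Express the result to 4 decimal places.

Mismatches occur at site 4 (K/F), site 10 (P/N), site 13 (M/A), site 16 (T/K).
p = 4/16 = 0.250000.
d = −ln(1 − 0.250000) = −ln(0.750000) = 0.2877.

0.2877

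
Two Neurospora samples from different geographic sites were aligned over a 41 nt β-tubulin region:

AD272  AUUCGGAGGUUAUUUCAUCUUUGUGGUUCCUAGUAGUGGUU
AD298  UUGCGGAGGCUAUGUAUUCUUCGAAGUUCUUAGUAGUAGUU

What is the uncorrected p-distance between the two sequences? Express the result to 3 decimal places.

0.268

The sequences differ at positions 1 (A/U), 3 (U/G), 10 (U/C), 14 (U/G), 16 (C/A), 17 (A/U), 22 (U/C), 24 (U/A), 25 (G/A), 30 (C/U), 38 (G/A).
There are 11 differences over 41 sites, so p = 11/41 = 0.268.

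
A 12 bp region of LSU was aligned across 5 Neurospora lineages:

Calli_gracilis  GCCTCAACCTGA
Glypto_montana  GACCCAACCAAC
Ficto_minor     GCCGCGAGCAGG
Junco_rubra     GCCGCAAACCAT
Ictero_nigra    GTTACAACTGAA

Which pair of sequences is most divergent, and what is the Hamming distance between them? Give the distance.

9

Pairwise Hamming distances:
  Calli_gracilis vs Glypto_montana: 5
  Calli_gracilis vs Ficto_minor: 5
  Calli_gracilis vs Junco_rubra: 5
  Calli_gracilis vs Ictero_nigra: 6
  Glypto_montana vs Ficto_minor: 6
  Glypto_montana vs Junco_rubra: 5
  Glypto_montana vs Ictero_nigra: 6
  Ficto_minor vs Junco_rubra: 5
  Ficto_minor vs Ictero_nigra: 9
  Junco_rubra vs Ictero_nigra: 7
The largest is 9, between Ficto_minor and Ictero_nigra.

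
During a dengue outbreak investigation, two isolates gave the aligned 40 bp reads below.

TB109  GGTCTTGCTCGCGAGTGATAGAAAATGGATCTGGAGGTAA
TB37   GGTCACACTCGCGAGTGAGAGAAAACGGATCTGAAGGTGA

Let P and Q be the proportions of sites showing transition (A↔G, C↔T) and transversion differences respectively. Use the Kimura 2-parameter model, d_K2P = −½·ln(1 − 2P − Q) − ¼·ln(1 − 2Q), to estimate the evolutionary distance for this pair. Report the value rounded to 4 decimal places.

0.2047

The sequences differ at positions 5 (T/A, transversion), 6 (T/C, transition), 7 (G/A, transition), 19 (T/G, transversion), 26 (T/C, transition), 34 (G/A, transition), 39 (A/G, transition).
Of the 7 differences, 5 transitions and 2 transversions over 40 sites: P = 5/40 = 0.125000, Q = 2/40 = 0.050000.
d = −0.5·ln(0.700000) − 0.25·ln(0.900000) = −0.5·(-0.356675) − 0.25·(-0.105361) = 0.2047.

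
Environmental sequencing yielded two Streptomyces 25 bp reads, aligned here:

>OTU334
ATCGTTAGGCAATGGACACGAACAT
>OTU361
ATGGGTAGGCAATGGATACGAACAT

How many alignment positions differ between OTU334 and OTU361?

3

Differing sites — 3:C/G; 5:T/G; 17:C/T.
That gives 3 mismatches out of 25 aligned sites, so the Hamming distance is 3.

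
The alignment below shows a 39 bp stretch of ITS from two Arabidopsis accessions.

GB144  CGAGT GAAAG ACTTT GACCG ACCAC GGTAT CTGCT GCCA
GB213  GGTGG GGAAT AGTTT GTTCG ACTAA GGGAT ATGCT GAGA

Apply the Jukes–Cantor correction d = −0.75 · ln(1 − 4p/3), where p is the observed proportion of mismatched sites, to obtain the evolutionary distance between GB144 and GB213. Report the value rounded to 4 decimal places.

0.4885

The sequences differ at positions 1 (C/G), 3 (A/T), 5 (T/G), 7 (A/G), 10 (G/T), 12 (C/G), 17 (A/T), 18 (C/T), 23 (C/T), 25 (C/A), 28 (T/G), 31 (C/A), 37 (C/A), 38 (C/G).
p = 14/39 = 0.358974.
d = −0.75 · ln(1 − (4/3)·0.358974) = −0.75 · ln(0.521368) = −0.75 · (-0.651299) = 0.4885.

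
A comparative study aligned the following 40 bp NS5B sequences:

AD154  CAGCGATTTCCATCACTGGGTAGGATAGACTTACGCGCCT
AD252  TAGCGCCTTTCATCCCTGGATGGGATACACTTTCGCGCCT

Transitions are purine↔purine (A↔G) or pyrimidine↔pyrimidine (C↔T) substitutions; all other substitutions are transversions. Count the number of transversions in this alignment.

Mismatches occur at site 1 (C↔T, transition), site 6 (A↔C, transversion), site 7 (T↔C, transition), site 10 (C↔T, transition), site 15 (A↔C, transversion), site 20 (G↔A, transition), site 22 (A↔G, transition), site 28 (G↔C, transversion), site 33 (A↔T, transversion).
Of the 9 differences, 5 transitions and 4 transversions, so the answer is 4.

4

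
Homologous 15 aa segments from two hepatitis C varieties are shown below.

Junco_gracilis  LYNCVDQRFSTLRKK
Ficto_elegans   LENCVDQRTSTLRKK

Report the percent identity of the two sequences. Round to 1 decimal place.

86.7%

Mismatches occur at site 2 (Y→E), site 9 (F→T).
13 of the 15 sites match, so the percent identity is 13/15 × 100 = 86.7%.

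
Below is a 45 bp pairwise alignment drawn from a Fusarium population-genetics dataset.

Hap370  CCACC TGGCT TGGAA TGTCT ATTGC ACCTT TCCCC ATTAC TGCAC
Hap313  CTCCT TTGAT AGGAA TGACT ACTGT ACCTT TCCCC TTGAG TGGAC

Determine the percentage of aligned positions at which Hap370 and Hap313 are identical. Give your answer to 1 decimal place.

71.1%

Mismatches occur at site 2 (C/T), site 3 (A/C), site 5 (C/T), site 7 (G/T), site 9 (C/A), site 11 (T/A), site 18 (T/A), site 22 (T/C), site 25 (C/T), site 36 (A/T), site 38 (T/G), site 40 (C/G), site 43 (C/G).
32 of the 45 sites match, so the percent identity is 32/45 × 100 = 71.1%.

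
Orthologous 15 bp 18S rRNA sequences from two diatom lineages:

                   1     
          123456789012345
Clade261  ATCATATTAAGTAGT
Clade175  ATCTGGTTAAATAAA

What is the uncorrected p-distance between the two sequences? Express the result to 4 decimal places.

0.4000

Differing sites — 4:A/T; 5:T/G; 6:A/G; 11:G/A; 14:G/A; 15:T/A.
There are 6 differences over 15 sites, so p = 6/15 = 0.4000.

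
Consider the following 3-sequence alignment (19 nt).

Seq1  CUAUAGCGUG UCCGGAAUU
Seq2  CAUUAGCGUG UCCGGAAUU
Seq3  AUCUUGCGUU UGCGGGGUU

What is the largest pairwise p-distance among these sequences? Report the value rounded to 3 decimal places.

Pairwise Hamming distances:
  Seq1 vs Seq2: 2
  Seq1 vs Seq3: 7
  Seq2 vs Seq3: 8
The largest is 8 mismatches, between Seq2 and Seq3; p = 8/19 = 0.421.

0.421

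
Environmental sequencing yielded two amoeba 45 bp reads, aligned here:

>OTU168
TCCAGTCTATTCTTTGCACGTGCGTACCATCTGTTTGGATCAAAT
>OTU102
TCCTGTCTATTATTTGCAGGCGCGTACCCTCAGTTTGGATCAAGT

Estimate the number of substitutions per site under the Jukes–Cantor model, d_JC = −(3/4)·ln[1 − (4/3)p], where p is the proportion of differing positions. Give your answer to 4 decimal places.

0.1743

Mismatches occur at site 4 (A/T), site 12 (C/A), site 19 (C/G), site 21 (T/C), site 29 (A/C), site 32 (T/A), site 44 (A/G).
p = 7/45 = 0.155556.
d = −0.75 · ln(1 − (4/3)·0.155556) = −0.75 · ln(0.792592) = −0.75 · (-0.232447) = 0.1743.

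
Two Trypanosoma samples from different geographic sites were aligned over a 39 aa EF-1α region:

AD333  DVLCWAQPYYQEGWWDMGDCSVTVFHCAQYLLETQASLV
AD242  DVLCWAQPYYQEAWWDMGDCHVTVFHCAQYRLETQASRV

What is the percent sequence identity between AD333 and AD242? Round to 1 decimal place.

Mismatches occur at site 13 (G↔A), site 21 (S↔H), site 31 (L↔R), site 38 (L↔R).
35 of the 39 sites match, so the percent identity is 35/39 × 100 = 89.7%.

89.7%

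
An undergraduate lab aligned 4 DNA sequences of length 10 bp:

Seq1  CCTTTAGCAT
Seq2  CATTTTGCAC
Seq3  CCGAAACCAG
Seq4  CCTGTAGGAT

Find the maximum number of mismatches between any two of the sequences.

7

Pairwise Hamming distances:
  Seq1 vs Seq2: 3
  Seq1 vs Seq3: 5
  Seq1 vs Seq4: 2
  Seq2 vs Seq3: 7
  Seq2 vs Seq4: 5
  Seq3 vs Seq4: 6
The largest is 7, between Seq2 and Seq3.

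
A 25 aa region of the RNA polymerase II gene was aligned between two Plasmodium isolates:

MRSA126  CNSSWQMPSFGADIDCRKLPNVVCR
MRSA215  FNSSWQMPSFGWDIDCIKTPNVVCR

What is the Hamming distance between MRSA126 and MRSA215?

4

The sequences differ at positions 1 (C/F), 12 (A/W), 17 (R/I), 19 (L/T).
That gives 4 mismatches out of 25 aligned sites, so the Hamming distance is 4.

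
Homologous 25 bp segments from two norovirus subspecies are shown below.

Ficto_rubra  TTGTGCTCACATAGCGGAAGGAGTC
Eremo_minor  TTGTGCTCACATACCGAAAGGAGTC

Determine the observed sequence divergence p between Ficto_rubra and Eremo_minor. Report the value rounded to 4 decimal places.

0.0800

The sequences differ at positions 14 (G/C), 17 (G/A).
There are 2 differences over 25 sites, so p = 2/25 = 0.0800.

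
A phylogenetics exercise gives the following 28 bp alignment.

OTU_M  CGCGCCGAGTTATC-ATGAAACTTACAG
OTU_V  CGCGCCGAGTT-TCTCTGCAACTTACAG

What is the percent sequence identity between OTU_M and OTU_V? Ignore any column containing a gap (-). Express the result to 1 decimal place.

Excluding the 2 gap columns leaves 26 comparable sites.
The sequences differ at positions 16 (A/C), 19 (A/C).
24 of the 26 comparable sites match, so the percent identity is 24/26 × 100 = 92.3%.

92.3%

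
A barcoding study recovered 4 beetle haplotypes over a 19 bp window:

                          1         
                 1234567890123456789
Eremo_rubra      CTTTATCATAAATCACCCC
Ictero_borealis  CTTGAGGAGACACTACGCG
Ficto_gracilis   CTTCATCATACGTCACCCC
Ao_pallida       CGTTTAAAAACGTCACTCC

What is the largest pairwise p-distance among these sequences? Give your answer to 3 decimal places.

0.579

Pairwise Hamming distances:
  Eremo_rubra vs Ictero_borealis: 9
  Eremo_rubra vs Ficto_gracilis: 3
  Eremo_rubra vs Ao_pallida: 8
  Ictero_borealis vs Ficto_gracilis: 9
  Ictero_borealis vs Ao_pallida: 11
  Ficto_gracilis vs Ao_pallida: 7
The largest is 11 mismatches, between Ictero_borealis and Ao_pallida; p = 11/19 = 0.579.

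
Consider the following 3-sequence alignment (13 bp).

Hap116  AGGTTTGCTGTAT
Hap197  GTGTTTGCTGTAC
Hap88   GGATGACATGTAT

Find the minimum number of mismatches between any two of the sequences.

Pairwise Hamming distances:
  Hap116 vs Hap197: 3
  Hap116 vs Hap88: 6
  Hap197 vs Hap88: 7
The smallest is 3, between Hap116 and Hap197.

3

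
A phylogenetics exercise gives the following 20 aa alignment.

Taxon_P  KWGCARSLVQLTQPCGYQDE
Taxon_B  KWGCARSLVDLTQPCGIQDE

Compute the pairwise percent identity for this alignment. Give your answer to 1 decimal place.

Differing sites — 10:Q/D; 17:Y/I.
18 of the 20 sites match, so the percent identity is 18/20 × 100 = 90.0%.

90.0%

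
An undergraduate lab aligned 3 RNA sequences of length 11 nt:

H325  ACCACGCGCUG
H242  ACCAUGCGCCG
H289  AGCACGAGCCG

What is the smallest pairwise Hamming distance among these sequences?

Pairwise Hamming distances:
  H325 vs H242: 2
  H325 vs H289: 3
  H242 vs H289: 3
The smallest is 2, between H325 and H242.

2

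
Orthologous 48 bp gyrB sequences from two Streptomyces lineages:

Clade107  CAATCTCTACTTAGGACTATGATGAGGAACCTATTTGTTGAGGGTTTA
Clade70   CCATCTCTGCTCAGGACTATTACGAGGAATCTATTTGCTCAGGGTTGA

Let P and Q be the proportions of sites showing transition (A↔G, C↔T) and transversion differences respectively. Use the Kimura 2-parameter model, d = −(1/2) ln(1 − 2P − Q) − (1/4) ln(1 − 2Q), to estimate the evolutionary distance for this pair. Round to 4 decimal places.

0.2180

Mismatches occur at site 2 (A/C, transversion), site 9 (A/G, transition), site 12 (T/C, transition), site 21 (G/T, transversion), site 23 (T/C, transition), site 30 (C/T, transition), site 38 (T/C, transition), site 40 (G/C, transversion), site 47 (T/G, transversion).
Of the 9 differences, 5 transitions and 4 transversions over 48 sites: P = 5/48 = 0.104167, Q = 4/48 = 0.083333.
d = −0.5·ln(0.708333) − 0.25·ln(0.833334) = −0.5·(-0.344841) − 0.25·(-0.182321) = 0.2180.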